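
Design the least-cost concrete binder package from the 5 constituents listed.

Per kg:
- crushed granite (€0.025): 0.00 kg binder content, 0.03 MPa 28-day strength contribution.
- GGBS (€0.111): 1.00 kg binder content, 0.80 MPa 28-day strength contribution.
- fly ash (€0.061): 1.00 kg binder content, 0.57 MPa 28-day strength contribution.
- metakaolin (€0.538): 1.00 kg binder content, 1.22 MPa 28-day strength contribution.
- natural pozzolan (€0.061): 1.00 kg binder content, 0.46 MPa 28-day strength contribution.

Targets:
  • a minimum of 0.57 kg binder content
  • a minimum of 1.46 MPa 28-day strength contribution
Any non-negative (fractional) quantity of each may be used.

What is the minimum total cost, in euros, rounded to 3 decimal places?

€0.156

Let x1 = kg of crushed granite, x2 = kg of GGBS, x3 = kg of fly ash, x4 = kg of metakaolin, x5 = kg of natural pozzolan.
min 0.025x1 + 0.111x2 + 0.061x3 + 0.538x4 + 0.061x5 with:
  1x2 + 1x3 + 1x4 + 1x5 ≥ 0.57   (binder content)
  0.03x1 + 0.8x2 + 0.57x3 + 1.22x4 + 0.46x5 ≥ 1.46   (28-day strength contribution)
  x1, x2, x3, x4, x5 ≥ 0.
The cheapest feasible vertex uses only fly ash; crushed granite, GGBS, metakaolin, natural pozzolan are not used. Binding constraint: 28-day strength contribution.
Optimal quantities: fly ash = 2.561 kg.
Cost = 0.061·2.561 = 0.15622.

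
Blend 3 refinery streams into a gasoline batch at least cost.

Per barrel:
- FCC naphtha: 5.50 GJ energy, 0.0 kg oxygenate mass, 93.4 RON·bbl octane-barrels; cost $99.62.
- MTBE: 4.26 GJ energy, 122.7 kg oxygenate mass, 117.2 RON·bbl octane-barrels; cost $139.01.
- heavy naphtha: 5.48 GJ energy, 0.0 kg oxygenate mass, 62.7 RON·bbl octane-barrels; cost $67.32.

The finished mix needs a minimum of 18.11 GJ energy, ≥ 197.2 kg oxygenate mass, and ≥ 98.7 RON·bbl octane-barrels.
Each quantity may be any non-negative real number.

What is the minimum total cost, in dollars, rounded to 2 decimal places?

Set it up as a linear program. Let x1 = barrels of FCC naphtha, x2 = barrels of MTBE, x3 = barrels of heavy naphtha.
min 99.62x1 + 139.01x2 + 67.32x3 with:
  5.5x1 + 4.26x2 + 5.48x3 ≥ 18.11   (energy)
  122.7x2 ≥ 197.2   (oxygenate mass)
  93.4x1 + 117.2x2 + 62.7x3 ≥ 98.7   (octane-barrels)
  x1, x2, x3 ≥ 0.
The optimal basis is {MTBE, heavy naphtha}; FCC naphtha drops out. The energy and oxygenate mass requirements are met with equality.
Optimal quantities: MTBE = 1.60717 barrels, heavy naphtha = 2.05537 barrels.
Hence cost = 139.01·1.60717 + 67.32·2.05537 = $361.7802.

$361.78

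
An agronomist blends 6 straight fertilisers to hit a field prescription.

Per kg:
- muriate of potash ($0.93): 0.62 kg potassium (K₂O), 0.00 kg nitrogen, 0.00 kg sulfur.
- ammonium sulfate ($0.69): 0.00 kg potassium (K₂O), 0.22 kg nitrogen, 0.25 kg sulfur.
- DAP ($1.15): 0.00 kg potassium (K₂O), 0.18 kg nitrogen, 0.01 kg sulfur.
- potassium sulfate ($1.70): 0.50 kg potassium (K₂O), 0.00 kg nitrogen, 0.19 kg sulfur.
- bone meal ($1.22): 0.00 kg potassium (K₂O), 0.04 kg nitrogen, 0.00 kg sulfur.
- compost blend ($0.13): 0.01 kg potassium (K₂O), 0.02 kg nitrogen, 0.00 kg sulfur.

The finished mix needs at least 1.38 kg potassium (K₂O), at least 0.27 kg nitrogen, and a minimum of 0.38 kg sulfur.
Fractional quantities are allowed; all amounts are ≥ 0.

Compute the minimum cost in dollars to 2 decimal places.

This is a linear program. Let x1 = kg of muriate of potash, x2 = kg of ammonium sulfate, x3 = kg of DAP, x4 = kg of potassium sulfate, x5 = kg of bone meal, x6 = kg of compost blend.
min 0.93x1 + 0.69x2 + 1.15x3 + 1.7x4 + 1.22x5 + 0.13x6 subject to:
  0.62x1 + 0.5x4 + 0.01x6 ≥ 1.38   (potassium (K₂O))
  0.22x2 + 0.18x3 + 0.04x5 + 0.02x6 ≥ 0.27   (nitrogen)
  0.25x2 + 0.01x3 + 0.19x4 ≥ 0.38   (sulfur)
  x1, x2, x3, x4, x5, x6 ≥ 0.
The optimal basis is {muriate of potash, ammonium sulfate}; DAP, potassium sulfate, bone meal, compost blend drop out. Binding constraints: potassium (K₂O) and sulfur.
Solving gives x1 = 2.226, x2 = 1.52.
Hence cost = 0.93·2.226 + 0.69·1.52 = $3.1190.

$3.12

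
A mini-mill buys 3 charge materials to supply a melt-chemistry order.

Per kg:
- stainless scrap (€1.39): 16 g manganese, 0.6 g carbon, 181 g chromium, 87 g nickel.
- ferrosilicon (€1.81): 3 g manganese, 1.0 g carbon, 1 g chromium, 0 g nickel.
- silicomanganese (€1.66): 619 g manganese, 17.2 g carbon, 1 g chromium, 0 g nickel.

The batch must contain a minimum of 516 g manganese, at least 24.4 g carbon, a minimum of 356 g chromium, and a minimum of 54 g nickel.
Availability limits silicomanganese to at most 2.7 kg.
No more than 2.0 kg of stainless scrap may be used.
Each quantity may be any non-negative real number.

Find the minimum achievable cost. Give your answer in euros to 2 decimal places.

€4.96

Let x1 = kg of stainless scrap, x2 = kg of ferrosilicon, x3 = kg of silicomanganese.
min 1.39x1 + 1.81x2 + 1.66x3 subject to:
  16x1 + 3x2 + 619x3 ≥ 516   (manganese)
  0.6x1 + 1x2 + 17.2x3 ≥ 24.4   (carbon)
  181x1 + 1x2 + 1x3 ≥ 356   (chromium)
  87x1 ≥ 54   (nickel)
  x3 ≤ 2.7
  x1 ≤ 2
  x1, x2, x3 ≥ 0.
At the optimum only stainless scrap, silicomanganese are positive (ferrosilicon = 0). There the carbon and chromium constraints are tight.
Solving gives x1 = 1.959, x3 = 1.35.
Hence cost = 1.39·1.959 + 1.66·1.35 = €4.9640.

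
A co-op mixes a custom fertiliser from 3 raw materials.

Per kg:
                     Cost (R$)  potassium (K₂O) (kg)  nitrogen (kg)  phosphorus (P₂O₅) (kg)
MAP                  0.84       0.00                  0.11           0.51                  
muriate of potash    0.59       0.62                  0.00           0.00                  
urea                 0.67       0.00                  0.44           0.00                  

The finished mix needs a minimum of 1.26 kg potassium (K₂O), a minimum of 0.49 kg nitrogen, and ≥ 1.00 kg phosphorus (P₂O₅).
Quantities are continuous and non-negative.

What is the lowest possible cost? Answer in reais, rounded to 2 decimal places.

R$3.26

Treat it as an LP. Let x1 = kg of MAP, x2 = kg of muriate of potash, x3 = kg of urea.
Minimize 0.84x1 + 0.59x2 + 0.67x3 subject to:
  0.62x2 ≥ 1.26   (potassium (K₂O))
  0.11x1 + 0.44x3 ≥ 0.49   (nitrogen)
  0.51x1 ≥ 1   (phosphorus (P₂O₅))
  x1, x2, x3 ≥ 0.
The optimal mix uses every input. There the potassium (K₂O), nitrogen, phosphorus (P₂O₅) constraints are tight.
Optimal quantities: MAP = 1.961 kg, muriate of potash = 2.032 kg, urea = 0.6234 kg.
Hence cost = 0.84·1.961 + 0.59·2.032 + 0.67·0.6234 = R$3.2638.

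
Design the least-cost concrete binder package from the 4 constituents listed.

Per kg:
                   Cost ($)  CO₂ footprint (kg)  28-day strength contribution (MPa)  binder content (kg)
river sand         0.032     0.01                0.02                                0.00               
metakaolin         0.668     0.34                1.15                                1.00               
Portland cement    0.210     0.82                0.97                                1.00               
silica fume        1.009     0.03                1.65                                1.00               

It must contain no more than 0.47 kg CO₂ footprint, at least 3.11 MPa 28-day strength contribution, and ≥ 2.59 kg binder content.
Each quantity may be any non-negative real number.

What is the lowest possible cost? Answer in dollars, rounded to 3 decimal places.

$2.182

Let x1 = kg of river sand, x2 = kg of metakaolin, x3 = kg of Portland cement, x4 = kg of silica fume.
Minimize 0.032x1 + 0.668x2 + 0.21x3 + 1.009x4 with:
  0.01x1 + 0.34x2 + 0.82x3 + 0.03x4 ≤ 0.47   (CO₂ footprint)
  0.02x1 + 1.15x2 + 0.97x3 + 1.65x4 ≥ 3.11   (28-day strength contribution)
  1x2 + 1x3 + 1x4 ≥ 2.59   (binder content)
  x1, x2, x3, x4 ≥ 0.
At the optimum only metakaolin, silica fume are positive (river sand, Portland cement = 0). There the CO₂ footprint and binder content constraints are tight.
Solving gives x2 = 1.265, x4 = 1.325.
Total cost: 0.668·1.265 + 1.009·1.325 = 2.18195.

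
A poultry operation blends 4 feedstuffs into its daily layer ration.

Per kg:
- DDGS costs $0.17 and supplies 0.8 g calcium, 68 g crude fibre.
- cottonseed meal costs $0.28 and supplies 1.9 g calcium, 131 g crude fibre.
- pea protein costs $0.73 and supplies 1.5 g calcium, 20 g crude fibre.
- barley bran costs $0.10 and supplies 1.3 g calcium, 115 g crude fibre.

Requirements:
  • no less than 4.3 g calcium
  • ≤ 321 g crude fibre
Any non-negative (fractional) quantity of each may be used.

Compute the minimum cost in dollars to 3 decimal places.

$0.545

This is a linear program. Let x1 = kg of DDGS, x2 = kg of cottonseed meal, x3 = kg of pea protein, x4 = kg of barley bran.
Minimize 0.17x1 + 0.28x2 + 0.73x3 + 0.1x4 s.t.:
  0.8x1 + 1.9x2 + 1.5x3 + 1.3x4 ≥ 4.3   (calcium)
  68x1 + 131x2 + 20x3 + 115x4 ≤ 321   (crude fibre)
  x1, x2, x3, x4 ≥ 0.
The cheapest feasible vertex uses only cottonseed meal, barley bran; DDGS, pea protein are not used. Binding constraints: calcium and crude fibre.
So cottonseed meal = 1.602 kg, barley bran = 0.9668 kg.
Hence cost = 0.28·1.602 + 0.1·0.9668 = $0.54524.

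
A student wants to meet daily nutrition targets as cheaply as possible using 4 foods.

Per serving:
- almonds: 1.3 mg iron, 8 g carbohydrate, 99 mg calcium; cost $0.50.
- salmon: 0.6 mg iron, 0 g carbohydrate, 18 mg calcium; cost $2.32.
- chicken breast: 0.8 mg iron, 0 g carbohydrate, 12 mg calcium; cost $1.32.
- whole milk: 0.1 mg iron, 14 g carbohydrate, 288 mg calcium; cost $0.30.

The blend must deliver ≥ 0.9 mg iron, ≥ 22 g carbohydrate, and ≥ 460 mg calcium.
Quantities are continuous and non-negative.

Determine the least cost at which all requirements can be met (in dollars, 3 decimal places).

Treat it as an LP. Let x1 = servings of almonds, x2 = servings of salmon, x3 = servings of chicken breast, x4 = servings of whole milk.
min 0.5x1 + 2.32x2 + 1.32x3 + 0.3x4 subject to:
  1.3x1 + 0.6x2 + 0.8x3 + 0.1x4 ≥ 0.9   (iron)
  8x1 + 14x4 ≥ 22   (carbohydrate)
  99x1 + 18x2 + 12x3 + 288x4 ≥ 460   (calcium)
  x1, x2, x3, x4 ≥ 0.
At the optimum only almonds, whole milk are positive (salmon, chicken breast = 0). The iron and calcium requirements are met with equality.
Solving gives x1 = 0.5849, x4 = 1.396.
Objective = 0.5·0.5849 + 0.3·1.396 = 0.71125.

$0.711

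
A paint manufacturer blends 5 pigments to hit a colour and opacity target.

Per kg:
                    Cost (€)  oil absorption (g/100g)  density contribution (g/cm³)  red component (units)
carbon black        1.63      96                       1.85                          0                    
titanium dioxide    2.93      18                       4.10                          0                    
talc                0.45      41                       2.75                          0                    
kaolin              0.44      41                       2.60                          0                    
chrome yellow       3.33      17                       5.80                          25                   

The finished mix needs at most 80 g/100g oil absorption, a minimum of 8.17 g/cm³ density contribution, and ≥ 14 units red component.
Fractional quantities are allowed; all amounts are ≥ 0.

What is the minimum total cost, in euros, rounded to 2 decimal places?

€2.77

Let x1 = kg of carbon black, x2 = kg of titanium dioxide, x3 = kg of talc, x4 = kg of kaolin, x5 = kg of chrome yellow.
Minimise 1.63x1 + 2.93x2 + 0.45x3 + 0.44x4 + 3.33x5 with:
  96x1 + 18x2 + 41x3 + 41x4 + 17x5 ≤ 80   (oil absorption)
  1.85x1 + 4.1x2 + 2.75x3 + 2.6x4 + 5.8x5 ≥ 8.17   (density contribution)
  25x5 ≥ 14   (red component)
  x1, x2, x3, x4, x5 ≥ 0.
The optimal basis is {talc, chrome yellow}; carbon black, titanium dioxide, kaolin drop out. There the oil absorption and density contribution constraints are tight.
Optimal quantities: talc = 1.702 kg, chrome yellow = 0.6018 kg.
Objective = 0.45·1.702 + 3.33·0.6018 = 2.7699.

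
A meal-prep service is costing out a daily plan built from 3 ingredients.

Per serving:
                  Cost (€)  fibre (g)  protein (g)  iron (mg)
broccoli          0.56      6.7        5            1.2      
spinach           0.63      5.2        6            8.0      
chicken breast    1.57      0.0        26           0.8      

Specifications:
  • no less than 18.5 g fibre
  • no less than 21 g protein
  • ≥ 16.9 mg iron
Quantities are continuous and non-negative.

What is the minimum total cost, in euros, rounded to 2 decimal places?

Set it up as a linear program. Let x1 = servings of broccoli, x2 = servings of spinach, x3 = servings of chicken breast.
Minimise 0.56x1 + 0.63x2 + 1.57x3 with:
  6.7x1 + 5.2x2 ≥ 18.5   (fibre)
  5x1 + 6x2 + 26x3 ≥ 21   (protein)
  1.2x1 + 8x2 + 0.8x3 ≥ 16.9   (iron)
  x1, x2, x3 ≥ 0.
All 3 inputs are positive at the optimum. The fibre, protein, iron requirements are met with equality.
Optimal quantities: broccoli = 1.28 servings, spinach = 1.908 servings, chicken breast = 0.1211 servings.
Objective = 0.56·1.28 + 0.63·1.908 + 1.57·0.1211 = 2.1090.

€2.11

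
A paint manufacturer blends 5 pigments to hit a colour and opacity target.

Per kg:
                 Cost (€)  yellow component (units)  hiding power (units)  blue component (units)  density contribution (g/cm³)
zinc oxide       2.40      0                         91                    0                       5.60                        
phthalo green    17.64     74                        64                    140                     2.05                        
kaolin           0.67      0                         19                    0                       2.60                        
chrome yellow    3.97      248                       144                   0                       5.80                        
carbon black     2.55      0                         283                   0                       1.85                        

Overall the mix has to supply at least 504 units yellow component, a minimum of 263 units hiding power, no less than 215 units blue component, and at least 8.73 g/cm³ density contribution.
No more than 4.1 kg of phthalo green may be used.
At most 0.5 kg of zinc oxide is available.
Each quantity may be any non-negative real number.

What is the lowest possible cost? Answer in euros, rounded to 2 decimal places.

€33.34

Let x1 = kg of zinc oxide, x2 = kg of phthalo green, x3 = kg of kaolin, x4 = kg of chrome yellow, x5 = kg of carbon black.
Minimize 2.4x1 + 17.64x2 + 0.67x3 + 3.97x4 + 2.55x5 subject to:
  74x2 + 248x4 ≥ 504   (yellow component)
  91x1 + 64x2 + 19x3 + 144x4 + 283x5 ≥ 263   (hiding power)
  140x2 ≥ 215   (blue component)
  5.6x1 + 2.05x2 + 2.6x3 + 5.8x4 + 1.85x5 ≥ 8.73   (density contribution)
  x2 ≤ 4.1
  x1 ≤ 0.5
  x1, x2, x3, x4, x5 ≥ 0.
The cheapest feasible vertex uses only phthalo green, chrome yellow; zinc oxide, kaolin, carbon black are not used. There the yellow component and blue component constraints are tight.
Solving gives x2 = 1.536, x4 = 1.574.
Cost = 17.64·1.536 + 3.97·1.574 = 33.3438.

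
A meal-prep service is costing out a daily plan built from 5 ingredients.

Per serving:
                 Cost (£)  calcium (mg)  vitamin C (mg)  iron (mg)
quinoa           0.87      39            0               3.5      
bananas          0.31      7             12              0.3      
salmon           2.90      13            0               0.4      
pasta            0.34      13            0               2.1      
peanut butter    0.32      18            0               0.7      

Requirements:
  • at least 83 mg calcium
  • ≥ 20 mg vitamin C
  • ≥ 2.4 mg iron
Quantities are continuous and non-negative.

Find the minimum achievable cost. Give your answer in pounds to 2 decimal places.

£1.78

This is a linear program. Let x1 = servings of quinoa, x2 = servings of bananas, x3 = servings of salmon, x4 = servings of pasta, x5 = servings of peanut butter.
min 0.87x1 + 0.31x2 + 2.9x3 + 0.34x4 + 0.32x5 subject to:
  39x1 + 7x2 + 13x3 + 13x4 + 18x5 ≥ 83   (calcium)
  12x2 ≥ 20   (vitamin C)
  3.5x1 + 0.3x2 + 0.4x3 + 2.1x4 + 0.7x5 ≥ 2.4   (iron)
  x1, x2, x3, x4, x5 ≥ 0.
The optimal basis is {bananas, peanut butter}; quinoa, salmon, pasta drop out. Binding constraints: calcium and vitamin C.
Optimal quantities: bananas = 1.667 servings, peanut butter = 3.963 servings.
Hence cost = 0.31·1.667 + 0.32·3.963 = £1.7849.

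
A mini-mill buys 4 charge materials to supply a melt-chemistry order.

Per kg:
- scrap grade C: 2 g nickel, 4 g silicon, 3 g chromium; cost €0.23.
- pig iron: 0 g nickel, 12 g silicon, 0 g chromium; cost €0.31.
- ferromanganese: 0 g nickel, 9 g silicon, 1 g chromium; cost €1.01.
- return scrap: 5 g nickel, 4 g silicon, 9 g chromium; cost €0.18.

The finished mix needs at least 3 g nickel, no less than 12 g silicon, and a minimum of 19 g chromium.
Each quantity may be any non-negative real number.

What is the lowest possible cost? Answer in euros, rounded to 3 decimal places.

€0.472

This is a linear program. Let x1 = kg of scrap grade C, x2 = kg of pig iron, x3 = kg of ferromanganese, x4 = kg of return scrap.
min 0.23x1 + 0.31x2 + 1.01x3 + 0.18x4 subject to:
  2x1 + 5x4 ≥ 3   (nickel)
  4x1 + 12x2 + 9x3 + 4x4 ≥ 12   (silicon)
  3x1 + 1x3 + 9x4 ≥ 19   (chromium)
  x1, x2, x3, x4 ≥ 0.
The minimum-cost mix takes nothing from scrap grade C, ferromanganese — only pig iron, return scrap. Binding constraints: silicon and chromium.
Optimal quantities: pig iron = 0.2963 kg, return scrap = 2.111 kg.
Cost = 0.31·0.2963 + 0.18·2.111 = 0.47183.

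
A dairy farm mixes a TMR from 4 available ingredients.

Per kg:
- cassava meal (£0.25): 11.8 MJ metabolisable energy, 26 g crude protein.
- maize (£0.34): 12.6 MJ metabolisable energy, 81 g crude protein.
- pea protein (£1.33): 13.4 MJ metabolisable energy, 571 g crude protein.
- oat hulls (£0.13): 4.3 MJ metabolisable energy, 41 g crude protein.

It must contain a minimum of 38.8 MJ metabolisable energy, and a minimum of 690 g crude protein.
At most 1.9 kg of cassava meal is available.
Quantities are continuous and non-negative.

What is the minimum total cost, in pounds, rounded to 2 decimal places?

Let x1 = kg of cassava meal, x2 = kg of maize, x3 = kg of pea protein, x4 = kg of oat hulls.
Minimize 0.25x1 + 0.34x2 + 1.33x3 + 0.13x4 with:
  11.8x1 + 12.6x2 + 13.4x3 + 4.3x4 ≥ 38.8   (metabolisable energy)
  26x1 + 81x2 + 571x3 + 41x4 ≥ 690   (crude protein)
  x1 ≤ 1.9
  x1, x2, x3, x4 ≥ 0.
At the optimum only pea protein, oat hulls are positive (cassava meal, maize = 0). There the metabolisable energy and crude protein constraints are tight.
Optimal quantities: pea protein = 0.7221 kg, oat hulls = 6.773 kg.
Objective = 1.33·0.7221 + 0.13·6.773 = 1.8409.

£1.84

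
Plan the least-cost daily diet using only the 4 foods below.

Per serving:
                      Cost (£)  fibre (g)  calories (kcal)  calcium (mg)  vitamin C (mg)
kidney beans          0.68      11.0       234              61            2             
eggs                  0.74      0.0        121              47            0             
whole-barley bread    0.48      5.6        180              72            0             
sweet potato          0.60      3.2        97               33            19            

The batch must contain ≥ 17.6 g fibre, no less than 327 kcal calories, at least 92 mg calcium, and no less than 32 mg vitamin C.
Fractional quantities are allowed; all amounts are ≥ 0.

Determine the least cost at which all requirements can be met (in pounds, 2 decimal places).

Set it up as a linear program. Let x1 = servings of kidney beans, x2 = servings of eggs, x3 = servings of whole-barley bread, x4 = servings of sweet potato.
min 0.68x1 + 0.74x2 + 0.48x3 + 0.6x4 s.t.:
  11x1 + 5.6x3 + 3.2x4 ≥ 17.6   (fibre)
  234x1 + 121x2 + 180x3 + 97x4 ≥ 327   (calories)
  61x1 + 47x2 + 72x3 + 33x4 ≥ 92   (calcium)
  2x1 + 19x4 ≥ 32   (vitamin C)
  x1, x2, x3, x4 ≥ 0.
At the optimum only kidney beans, sweet potato are positive (eggs, whole-barley bread = 0). There the fibre and vitamin C constraints are tight.
Solving gives x1 = 1.145, x4 = 1.564.
Total cost: 0.68·1.145 + 0.6·1.564 = 1.7170.

£1.72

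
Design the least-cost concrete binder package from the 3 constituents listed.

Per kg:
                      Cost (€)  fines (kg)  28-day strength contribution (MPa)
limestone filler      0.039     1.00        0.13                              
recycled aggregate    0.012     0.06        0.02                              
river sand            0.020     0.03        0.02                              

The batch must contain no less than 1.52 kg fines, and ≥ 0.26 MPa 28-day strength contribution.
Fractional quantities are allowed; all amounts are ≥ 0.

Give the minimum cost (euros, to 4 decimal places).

€0.0780

Let x1 = kg of limestone filler, x2 = kg of recycled aggregate, x3 = kg of river sand.
Minimise 0.039x1 + 0.012x2 + 0.02x3 with:
  1x1 + 0.06x2 + 0.03x3 ≥ 1.52   (fines)
  0.13x1 + 0.02x2 + 0.02x3 ≥ 0.26   (28-day strength contribution)
  x1, x2, x3 ≥ 0.
At the optimum only limestone filler is positive (recycled aggregate, river sand = 0). The 28-day strength contribution requirement is met with equality.
So limestone filler = 2 kg.
Objective = 0.039·2 = 0.078000.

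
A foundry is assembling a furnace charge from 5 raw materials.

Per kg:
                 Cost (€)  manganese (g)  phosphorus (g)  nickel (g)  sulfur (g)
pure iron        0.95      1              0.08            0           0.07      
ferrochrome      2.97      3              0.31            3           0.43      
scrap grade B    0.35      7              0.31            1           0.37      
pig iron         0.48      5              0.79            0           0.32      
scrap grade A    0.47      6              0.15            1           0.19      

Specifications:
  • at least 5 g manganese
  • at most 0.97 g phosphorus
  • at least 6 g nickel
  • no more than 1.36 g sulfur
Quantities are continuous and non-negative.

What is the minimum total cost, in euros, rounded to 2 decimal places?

Treat it as an LP. Let x1 = kg of pure iron, x2 = kg of ferrochrome, x3 = kg of scrap grade B, x4 = kg of pig iron, x5 = kg of scrap grade A.
Minimize 0.95x1 + 2.97x2 + 0.35x3 + 0.48x4 + 0.47x5 s.t.:
  1x1 + 3x2 + 7x3 + 5x4 + 6x5 ≥ 5   (manganese)
  0.08x1 + 0.31x2 + 0.31x3 + 0.79x4 + 0.15x5 ≤ 0.97   (phosphorus)
  3x2 + 1x3 + 1x5 ≥ 6   (nickel)
  0.07x1 + 0.43x2 + 0.37x3 + 0.32x4 + 0.19x5 ≤ 1.36   (sulfur)
  x1, x2, x3, x4, x5 ≥ 0.
At the optimum only scrap grade B, scrap grade A are positive (pure iron, ferrochrome, pig iron = 0). The phosphorus and nickel requirements are met with equality.
That vertex is x3 = 0.4375, x5 = 5.562.
Total cost: 0.35·0.4375 + 0.47·5.562 = 2.7673.

€2.77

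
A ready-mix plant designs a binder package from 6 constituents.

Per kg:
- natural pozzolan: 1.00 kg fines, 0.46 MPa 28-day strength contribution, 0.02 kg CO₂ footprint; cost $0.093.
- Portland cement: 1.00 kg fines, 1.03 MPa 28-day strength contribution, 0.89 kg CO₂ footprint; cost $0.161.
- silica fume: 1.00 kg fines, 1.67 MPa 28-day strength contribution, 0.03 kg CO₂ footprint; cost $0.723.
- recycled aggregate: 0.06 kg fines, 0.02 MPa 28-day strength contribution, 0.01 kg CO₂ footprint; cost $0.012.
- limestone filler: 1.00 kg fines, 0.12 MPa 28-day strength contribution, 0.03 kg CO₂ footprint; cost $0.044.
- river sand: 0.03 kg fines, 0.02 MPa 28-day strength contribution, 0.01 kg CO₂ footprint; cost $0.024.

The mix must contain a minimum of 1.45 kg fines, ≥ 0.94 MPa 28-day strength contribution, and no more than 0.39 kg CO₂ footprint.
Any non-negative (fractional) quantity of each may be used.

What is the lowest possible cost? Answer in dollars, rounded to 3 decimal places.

$0.171

Set it up as a linear program. Let x1 = kg of natural pozzolan, x2 = kg of Portland cement, x3 = kg of silica fume, x4 = kg of recycled aggregate, x5 = kg of limestone filler, x6 = kg of river sand.
Minimize 0.093x1 + 0.161x2 + 0.723x3 + 0.012x4 + 0.044x5 + 0.024x6 with:
  1x1 + 1x2 + 1x3 + 0.06x4 + 1x5 + 0.03x6 ≥ 1.45   (fines)
  0.46x1 + 1.03x2 + 1.67x3 + 0.02x4 + 0.12x5 + 0.02x6 ≥ 0.94   (28-day strength contribution)
  0.02x1 + 0.89x2 + 0.03x3 + 0.01x4 + 0.03x5 + 0.01x6 ≤ 0.39   (CO₂ footprint)
  x1, x2, x3, x4, x5, x6 ≥ 0.
At the optimum only natural pozzolan, Portland cement are positive (silica fume, recycled aggregate, limestone filler, river sand = 0). The 28-day strength contribution and CO₂ footprint requirements are met with equality.
Optimal quantities: natural pozzolan = 1.119 kg, Portland cement = 0.4131 kg.
Hence cost = 0.093·1.119 + 0.161·0.4131 = $0.17058.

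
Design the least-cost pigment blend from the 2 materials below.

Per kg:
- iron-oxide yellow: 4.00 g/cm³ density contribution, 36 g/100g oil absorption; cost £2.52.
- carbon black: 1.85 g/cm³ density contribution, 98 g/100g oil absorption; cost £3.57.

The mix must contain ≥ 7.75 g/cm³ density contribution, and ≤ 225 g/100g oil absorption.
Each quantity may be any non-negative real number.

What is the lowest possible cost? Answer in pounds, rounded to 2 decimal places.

£4.88

Let x1 = kg of iron-oxide yellow, x2 = kg of carbon black.
Minimise 2.52x1 + 3.57x2 s.t.:
  4x1 + 1.85x2 ≥ 7.75   (density contribution)
  36x1 + 98x2 ≤ 225   (oil absorption)
  x1, x2 ≥ 0.
The minimum-cost mix takes nothing from carbon black — only iron-oxide yellow. There the density contribution constraint is tight.
That vertex is x1 = 1.938.
Hence cost = 2.52·1.938 = £4.8838.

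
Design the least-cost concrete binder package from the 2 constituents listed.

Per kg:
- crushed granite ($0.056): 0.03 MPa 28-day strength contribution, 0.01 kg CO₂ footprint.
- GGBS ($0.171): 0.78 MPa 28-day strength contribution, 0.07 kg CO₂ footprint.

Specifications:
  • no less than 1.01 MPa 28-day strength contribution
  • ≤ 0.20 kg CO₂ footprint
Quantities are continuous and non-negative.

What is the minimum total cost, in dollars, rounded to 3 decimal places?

$0.221

Treat it as an LP. Let x1 = kg of crushed granite, x2 = kg of GGBS.
Minimize 0.056x1 + 0.171x2 subject to:
  0.03x1 + 0.78x2 ≥ 1.01   (28-day strength contribution)
  0.01x1 + 0.07x2 ≤ 0.2   (CO₂ footprint)
  x1, x2 ≥ 0.
At the optimum only GGBS is positive (crushed granite = 0). Binding constraint: 28-day strength contribution.
So GGBS = 1.295 kg.
Objective = 0.171·1.295 = 0.22145.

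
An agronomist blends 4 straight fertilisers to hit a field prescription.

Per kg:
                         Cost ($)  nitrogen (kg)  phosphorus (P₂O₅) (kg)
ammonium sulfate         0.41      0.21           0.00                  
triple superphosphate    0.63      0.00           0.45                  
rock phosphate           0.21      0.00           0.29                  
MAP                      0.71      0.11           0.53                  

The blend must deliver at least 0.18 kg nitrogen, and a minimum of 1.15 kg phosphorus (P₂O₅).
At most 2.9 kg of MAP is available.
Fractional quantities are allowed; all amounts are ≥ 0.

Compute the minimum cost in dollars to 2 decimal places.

Treat it as an LP. Let x1 = kg of ammonium sulfate, x2 = kg of triple superphosphate, x3 = kg of rock phosphate, x4 = kg of MAP.
min 0.41x1 + 0.63x2 + 0.21x3 + 0.71x4 subject to:
  0.21x1 + 0.11x4 ≥ 0.18   (nitrogen)
  0.45x2 + 0.29x3 + 0.53x4 ≥ 1.15   (phosphorus (P₂O₅))
  x4 ≤ 2.9
  x1, x2, x3, x4 ≥ 0.
The minimum-cost mix takes nothing from triple superphosphate, MAP — only ammonium sulfate, rock phosphate. The nitrogen and phosphorus (P₂O₅) requirements are met with equality.
Optimal quantities: ammonium sulfate = 0.8571 kg, rock phosphate = 3.966 kg.
Cost = 0.41·0.8571 + 0.21·3.966 = 1.1843.

$1.18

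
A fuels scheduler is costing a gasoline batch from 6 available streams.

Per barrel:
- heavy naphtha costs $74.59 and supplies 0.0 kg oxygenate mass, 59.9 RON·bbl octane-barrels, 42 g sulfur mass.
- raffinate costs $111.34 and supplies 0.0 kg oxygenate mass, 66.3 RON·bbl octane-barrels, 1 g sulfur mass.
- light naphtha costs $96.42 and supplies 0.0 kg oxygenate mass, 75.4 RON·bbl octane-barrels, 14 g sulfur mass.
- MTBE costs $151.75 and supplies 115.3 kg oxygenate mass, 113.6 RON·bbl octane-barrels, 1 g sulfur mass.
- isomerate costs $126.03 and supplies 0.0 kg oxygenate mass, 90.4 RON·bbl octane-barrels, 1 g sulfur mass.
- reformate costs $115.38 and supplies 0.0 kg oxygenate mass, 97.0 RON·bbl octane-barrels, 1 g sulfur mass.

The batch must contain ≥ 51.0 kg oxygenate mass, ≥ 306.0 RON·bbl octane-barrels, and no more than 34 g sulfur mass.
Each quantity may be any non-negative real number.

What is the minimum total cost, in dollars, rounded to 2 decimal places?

$371.34

Treat it as an LP. Let x1 = barrels of heavy naphtha, x2 = barrels of raffinate, x3 = barrels of light naphtha, x4 = barrels of MTBE, x5 = barrels of isomerate, x6 = barrels of reformate.
min 74.59x1 + 111.34x2 + 96.42x3 + 151.75x4 + 126.03x5 + 115.38x6 s.t.:
  115.3x4 ≥ 51   (oxygenate mass)
  59.9x1 + 66.3x2 + 75.4x3 + 113.6x4 + 90.4x5 + 97x6 ≥ 306   (octane-barrels)
  42x1 + 1x2 + 14x3 + 1x4 + 1x5 + 1x6 ≤ 34   (sulfur mass)
  x1, x2, x3, x4, x5, x6 ≥ 0.
The minimum-cost mix takes nothing from heavy naphtha, raffinate, light naphtha, isomerate — only MTBE, reformate. Binding constraints: oxygenate mass and octane-barrels.
So MTBE = 0.442324 barrels, reformate = 2.63662 barrels.
Hence cost = 151.75·0.442324 + 115.38·2.63662 = $371.3359.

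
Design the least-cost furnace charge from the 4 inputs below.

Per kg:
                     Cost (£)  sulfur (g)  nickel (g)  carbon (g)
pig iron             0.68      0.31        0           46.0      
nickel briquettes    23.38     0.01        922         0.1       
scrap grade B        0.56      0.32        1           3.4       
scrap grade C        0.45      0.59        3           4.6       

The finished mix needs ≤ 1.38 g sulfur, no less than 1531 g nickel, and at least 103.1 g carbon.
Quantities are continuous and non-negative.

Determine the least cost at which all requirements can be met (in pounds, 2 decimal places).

£40.34

Let x1 = kg of pig iron, x2 = kg of nickel briquettes, x3 = kg of scrap grade B, x4 = kg of scrap grade C.
min 0.68x1 + 23.38x2 + 0.56x3 + 0.45x4 with:
  0.31x1 + 0.01x2 + 0.32x3 + 0.59x4 ≤ 1.38   (sulfur)
  922x2 + 1x3 + 3x4 ≥ 1531   (nickel)
  46x1 + 0.1x2 + 3.4x3 + 4.6x4 ≥ 103.1   (carbon)
  x1, x2, x3, x4 ≥ 0.
The cheapest feasible vertex uses only pig iron, nickel briquettes; scrap grade B, scrap grade C are not used. The nickel and carbon requirements are met with equality.
That vertex is x1 = 2.2377, x2 = 1.6605.
Total cost: 0.68·2.2377 + 23.38·1.6605 = 40.3441.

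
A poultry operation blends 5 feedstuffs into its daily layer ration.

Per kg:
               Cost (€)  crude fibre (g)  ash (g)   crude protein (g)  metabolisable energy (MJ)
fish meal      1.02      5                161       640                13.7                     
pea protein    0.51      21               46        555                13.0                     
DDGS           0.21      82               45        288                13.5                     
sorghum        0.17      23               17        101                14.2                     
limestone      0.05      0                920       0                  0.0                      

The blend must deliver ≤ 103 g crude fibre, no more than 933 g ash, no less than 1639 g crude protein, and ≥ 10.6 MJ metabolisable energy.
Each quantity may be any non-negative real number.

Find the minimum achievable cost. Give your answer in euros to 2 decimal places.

Let x1 = kg of fish meal, x2 = kg of pea protein, x3 = kg of DDGS, x4 = kg of sorghum, x5 = kg of limestone.
Minimise 1.02x1 + 0.51x2 + 0.21x3 + 0.17x4 + 0.05x5 with:
  5x1 + 21x2 + 82x3 + 23x4 ≤ 103   (crude fibre)
  161x1 + 46x2 + 45x3 + 17x4 + 920x5 ≤ 933   (ash)
  640x1 + 555x2 + 288x3 + 101x4 ≥ 1639   (crude protein)
  13.7x1 + 13x2 + 13.5x3 + 14.2x4 ≥ 10.6   (metabolisable energy)
  x1, x2, x3, x4, x5 ≥ 0.
The optimal basis is {pea protein, DDGS}; fish meal, sorghum, limestone drop out. The crude fibre and crude protein requirements are met with equality.
That vertex is x2 = 2.654, x3 = 0.5764.
Hence cost = 0.51·2.654 + 0.21·0.5764 = €1.4746.

€1.47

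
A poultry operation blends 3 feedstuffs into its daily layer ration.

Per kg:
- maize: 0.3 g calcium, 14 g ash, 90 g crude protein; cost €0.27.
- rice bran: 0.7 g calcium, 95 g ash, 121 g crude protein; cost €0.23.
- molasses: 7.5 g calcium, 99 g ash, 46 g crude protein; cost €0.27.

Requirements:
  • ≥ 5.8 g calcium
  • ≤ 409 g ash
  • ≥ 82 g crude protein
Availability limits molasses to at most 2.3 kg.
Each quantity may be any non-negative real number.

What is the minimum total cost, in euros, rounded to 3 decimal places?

€0.290

Set it up as a linear program. Let x1 = kg of maize, x2 = kg of rice bran, x3 = kg of molasses.
min 0.27x1 + 0.23x2 + 0.27x3 subject to:
  0.3x1 + 0.7x2 + 7.5x3 ≥ 5.8   (calcium)
  14x1 + 95x2 + 99x3 ≤ 409   (ash)
  90x1 + 121x2 + 46x3 ≥ 82   (crude protein)
  x3 ≤ 2.3
  x1, x2, x3 ≥ 0.
The minimum-cost mix takes nothing from maize — only rice bran, molasses. The calcium and crude protein requirements are met with equality.
So rice bran = 0.3978 kg, molasses = 0.7362 kg.
Total cost: 0.23·0.3978 + 0.27·0.7362 = 0.29027.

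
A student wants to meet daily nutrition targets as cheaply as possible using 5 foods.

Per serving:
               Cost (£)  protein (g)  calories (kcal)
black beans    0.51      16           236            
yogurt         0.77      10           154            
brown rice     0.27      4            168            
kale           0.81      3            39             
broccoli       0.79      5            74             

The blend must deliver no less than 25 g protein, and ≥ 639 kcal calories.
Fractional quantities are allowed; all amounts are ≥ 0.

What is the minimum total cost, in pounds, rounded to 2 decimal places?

£1.15

Treat it as an LP. Let x1 = servings of black beans, x2 = servings of yogurt, x3 = servings of brown rice, x4 = servings of kale, x5 = servings of broccoli.
Minimise 0.51x1 + 0.77x2 + 0.27x3 + 0.81x4 + 0.79x5 s.t.:
  16x1 + 10x2 + 4x3 + 3x4 + 5x5 ≥ 25   (protein)
  236x1 + 154x2 + 168x3 + 39x4 + 74x5 ≥ 639   (calories)
  x1, x2, x3, x4, x5 ≥ 0.
At the optimum only black beans, brown rice are positive (yogurt, kale, broccoli = 0). The protein and calories requirements are met with equality.
So black beans = 0.9427 servings, brown rice = 2.479 servings.
Total cost: 0.51·0.9427 + 0.27·2.479 = 1.1501.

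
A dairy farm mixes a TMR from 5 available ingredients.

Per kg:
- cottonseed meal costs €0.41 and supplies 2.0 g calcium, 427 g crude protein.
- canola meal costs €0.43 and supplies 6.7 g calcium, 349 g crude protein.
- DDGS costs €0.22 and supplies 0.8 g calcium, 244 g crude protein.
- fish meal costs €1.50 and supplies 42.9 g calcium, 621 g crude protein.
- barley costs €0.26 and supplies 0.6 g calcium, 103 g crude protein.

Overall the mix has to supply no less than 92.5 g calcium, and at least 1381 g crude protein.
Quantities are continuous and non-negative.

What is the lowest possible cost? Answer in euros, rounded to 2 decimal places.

Set it up as a linear program. Let x1 = kg of cottonseed meal, x2 = kg of canola meal, x3 = kg of DDGS, x4 = kg of fish meal, x5 = kg of barley.
Minimise 0.41x1 + 0.43x2 + 0.22x3 + 1.5x4 + 0.26x5 with:
  2x1 + 6.7x2 + 0.8x3 + 42.9x4 + 0.6x5 ≥ 92.5   (calcium)
  427x1 + 349x2 + 244x3 + 621x4 + 103x5 ≥ 1381   (crude protein)
  x1, x2, x3, x4, x5 ≥ 0.
The optimal basis is {canola meal, fish meal}; cottonseed meal, DDGS, barley drop out. Binding constraints: calcium and crude protein.
So canola meal = 0.1667 kg, fish meal = 2.13 kg.
Total cost: 0.43·0.1667 + 1.5·2.13 = 3.2667.

€3.27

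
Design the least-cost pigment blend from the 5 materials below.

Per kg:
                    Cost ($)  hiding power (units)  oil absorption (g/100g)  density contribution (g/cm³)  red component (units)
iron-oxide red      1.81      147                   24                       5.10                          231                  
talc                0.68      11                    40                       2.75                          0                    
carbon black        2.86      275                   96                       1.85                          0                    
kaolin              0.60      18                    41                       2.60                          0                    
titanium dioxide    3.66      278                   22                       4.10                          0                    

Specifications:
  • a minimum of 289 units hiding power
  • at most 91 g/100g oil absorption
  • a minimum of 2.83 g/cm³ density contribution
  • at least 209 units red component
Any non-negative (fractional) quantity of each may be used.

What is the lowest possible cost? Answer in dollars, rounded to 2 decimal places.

Set it up as a linear program. Let x1 = kg of iron-oxide red, x2 = kg of talc, x3 = kg of carbon black, x4 = kg of kaolin, x5 = kg of titanium dioxide.
min 1.81x1 + 0.68x2 + 2.86x3 + 0.6x4 + 3.66x5 s.t.:
  147x1 + 11x2 + 275x3 + 18x4 + 278x5 ≥ 289   (hiding power)
  24x1 + 40x2 + 96x3 + 41x4 + 22x5 ≤ 91   (oil absorption)
  5.1x1 + 2.75x2 + 1.85x3 + 2.6x4 + 4.1x5 ≥ 2.83   (density contribution)
  231x1 ≥ 209   (red component)
  x1, x2, x3, x4, x5 ≥ 0.
At the optimum only iron-oxide red, carbon black are positive (talc, kaolin, titanium dioxide = 0). The hiding power and red component requirements are met with equality.
Optimal quantities: iron-oxide red = 0.9048 kg, carbon black = 0.5673 kg.
Hence cost = 1.81·0.9048 + 2.86·0.5673 = $3.2602.

$3.26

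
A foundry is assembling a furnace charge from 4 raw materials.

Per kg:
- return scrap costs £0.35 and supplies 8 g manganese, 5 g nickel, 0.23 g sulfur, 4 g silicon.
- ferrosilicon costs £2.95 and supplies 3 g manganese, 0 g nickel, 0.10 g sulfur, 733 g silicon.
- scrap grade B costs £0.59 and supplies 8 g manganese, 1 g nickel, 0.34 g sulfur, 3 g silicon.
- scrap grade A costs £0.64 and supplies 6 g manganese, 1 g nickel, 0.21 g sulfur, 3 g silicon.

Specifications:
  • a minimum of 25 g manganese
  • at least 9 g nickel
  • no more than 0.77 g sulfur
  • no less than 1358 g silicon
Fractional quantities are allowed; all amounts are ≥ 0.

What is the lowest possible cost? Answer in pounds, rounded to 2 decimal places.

£6.28

Let x1 = kg of return scrap, x2 = kg of ferrosilicon, x3 = kg of scrap grade B, x4 = kg of scrap grade A.
Minimise 0.35x1 + 2.95x2 + 0.59x3 + 0.64x4 subject to:
  8x1 + 3x2 + 8x3 + 6x4 ≥ 25   (manganese)
  5x1 + 1x3 + 1x4 ≥ 9   (nickel)
  0.23x1 + 0.1x2 + 0.34x3 + 0.21x4 ≤ 0.77   (sulfur)
  4x1 + 733x2 + 3x3 + 3x4 ≥ 1358   (silicon)
  x1, x2, x3, x4 ≥ 0.
The cheapest feasible vertex uses only return scrap, ferrosilicon; scrap grade B, scrap grade A are not used. There the manganese and silicon constraints are tight.
Solving gives x1 = 2.435, x2 = 1.839.
Cost = 0.35·2.435 + 2.95·1.839 = 6.2773.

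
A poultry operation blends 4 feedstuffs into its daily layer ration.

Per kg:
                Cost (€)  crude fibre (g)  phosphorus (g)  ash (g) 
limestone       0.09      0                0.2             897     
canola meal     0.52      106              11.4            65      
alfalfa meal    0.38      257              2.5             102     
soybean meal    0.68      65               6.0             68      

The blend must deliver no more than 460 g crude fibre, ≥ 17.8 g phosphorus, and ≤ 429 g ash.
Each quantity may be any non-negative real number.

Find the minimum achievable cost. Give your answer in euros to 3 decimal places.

€0.812

Let x1 = kg of limestone, x2 = kg of canola meal, x3 = kg of alfalfa meal, x4 = kg of soybean meal.
Minimize 0.09x1 + 0.52x2 + 0.38x3 + 0.68x4 subject to:
  106x2 + 257x3 + 65x4 ≤ 460   (crude fibre)
  0.2x1 + 11.4x2 + 2.5x3 + 6x4 ≥ 17.8   (phosphorus)
  897x1 + 65x2 + 102x3 + 68x4 ≤ 429   (ash)
  x1, x2, x3, x4 ≥ 0.
The minimum-cost mix takes nothing from limestone, alfalfa meal, soybean meal — only canola meal. There the phosphorus constraint is tight.
Solving gives x2 = 1.561.
Cost = 0.52·1.561 = 0.81172.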